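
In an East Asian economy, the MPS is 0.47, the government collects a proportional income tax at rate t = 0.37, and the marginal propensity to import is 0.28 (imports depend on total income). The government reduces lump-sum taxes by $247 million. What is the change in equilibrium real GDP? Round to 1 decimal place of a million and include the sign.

MPC = 1 − MPS = 1 − 0.47 = 0.53.
A lump-sum tax change of −$247 million shifts disposable income by +$247 million; first-round consumption changes by −c × ΔT = −0.53 × (−$247 million) = +$130.91 million.
Expenditure multiplier = 1/(1 − c(1−t) + m) = 1/(1 − 0.53×0.63 + 0.28) = 1/0.9461 ≈ 1.057.
The tax multiplier is −c × k ≈ −0.56, so ΔY = k × (−c·ΔT) = (+$130.91 million) / 0.9461 ≈ +$138.4 million.

+$138.4 million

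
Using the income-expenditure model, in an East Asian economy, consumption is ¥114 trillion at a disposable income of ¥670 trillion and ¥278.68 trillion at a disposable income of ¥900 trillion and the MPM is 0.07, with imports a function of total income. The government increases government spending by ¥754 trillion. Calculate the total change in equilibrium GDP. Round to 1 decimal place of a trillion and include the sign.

+¥2,129.9 trillion

MPC = ΔC/ΔYd = (278.68 − 114)/(900 − 670) = 164.68/230 = 0.716.
Spending multiplier = 1/(1 − c + m) = 1/(1 − 0.716 + 0.07) = 1/0.354 ≈ 2.825.
ΔY = k × ΔG = (+¥754 trillion) / 0.354 ≈ +¥2,129.9 trillion.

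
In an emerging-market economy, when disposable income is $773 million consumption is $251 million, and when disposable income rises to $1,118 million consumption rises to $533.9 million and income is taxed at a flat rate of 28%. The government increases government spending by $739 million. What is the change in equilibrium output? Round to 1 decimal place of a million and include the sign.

+$1,804.2 million

MPC = ΔC/ΔYd = (533.9 − 251)/(1,118 − 773) = 282.9/345 = 0.82.
Expenditure multiplier = 1/(1 − c(1−t)) = 1/(1 − 0.82×0.72) = 1/0.4096 ≈ 2.441.
ΔY = k × ΔG = (+$739 million) / 0.4096 ≈ +$1,804.2 million.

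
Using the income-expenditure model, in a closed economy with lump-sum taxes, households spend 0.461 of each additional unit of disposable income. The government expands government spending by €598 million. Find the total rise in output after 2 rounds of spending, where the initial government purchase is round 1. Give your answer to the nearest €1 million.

Round 1 adds ΔG = €598 million; each later round is MPC = 0.461 times the previous.
After 2 rounds: 598 + 275.678 = ΔG·(1 − c^2)/(1 − c) = 598 × (1 − 0.212521)/0.539 ≈ €874 million.

€874 million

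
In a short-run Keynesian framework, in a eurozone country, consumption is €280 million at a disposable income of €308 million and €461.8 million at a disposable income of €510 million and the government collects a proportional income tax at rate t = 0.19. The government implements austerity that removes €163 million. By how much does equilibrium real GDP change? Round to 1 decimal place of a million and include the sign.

MPC = ΔC/ΔYd = (461.8 − 280)/(510 − 308) = 181.8/202 = 0.9.
Expenditure multiplier = 1/(1 − c(1−t)) = 1/(1 − 0.9×0.81) = 1/0.271 ≈ 3.69.
ΔY = k × ΔG = (−€163 million) / 0.271 ≈ −€601.5 million.

−€601.5 million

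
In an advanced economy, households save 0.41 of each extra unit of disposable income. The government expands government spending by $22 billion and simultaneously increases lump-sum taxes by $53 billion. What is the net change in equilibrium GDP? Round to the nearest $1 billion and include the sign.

−$23 billion

MPC = 1 − MPS = 1 − 0.41 = 0.59.
Expenditure multiplier = 1/(1 − MPC) = 1/(1 − 0.59) = 1/0.41 ≈ 2.439.
ΔG contributes k·ΔG = (+$22 billion) / 0.41 ≈ +$53.7 billion.
ΔT of +$53 billion changes first-round spending by −c·ΔT = −$31.27 billion, contributing k·(−c·ΔT) = (−$31.27 billion) / 0.41 ≈ −$76.3 billion.
Net ΔY = k(ΔG − c·ΔT) = (−$9.27 billion) / 0.41 ≈ −$23 billion.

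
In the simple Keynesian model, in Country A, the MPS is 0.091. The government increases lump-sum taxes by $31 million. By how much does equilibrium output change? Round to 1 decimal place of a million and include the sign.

MPC = 1 − MPS = 1 − 0.091 = 0.909.
A lump-sum tax change of +$31 million shifts disposable income by −$31 million; first-round consumption changes by −c × ΔT = −0.909 × (+$31 million) = −$28.179 million.
Expenditure multiplier = 1/(1 − MPC) = 1/(1 − 0.909) = 1/0.091 ≈ 10.989.
The tax multiplier is −c × k ≈ −9.989, so ΔY = k × (−c·ΔT) = (−$28.179 million) / 0.091 ≈ −$309.7 million.

−$309.7 million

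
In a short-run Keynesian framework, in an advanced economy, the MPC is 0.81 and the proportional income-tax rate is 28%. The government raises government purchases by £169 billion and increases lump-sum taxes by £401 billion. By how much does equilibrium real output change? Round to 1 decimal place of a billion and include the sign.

−£373.8 billion

Expenditure multiplier = 1/(1 − c(1−t)) = 1/(1 − 0.81×0.72) = 1/0.4168 ≈ 2.399.
ΔG contributes k·ΔG = (+£169 billion) / 0.4168 ≈ +£405.5 billion.
ΔT of +£401 billion changes first-round spending by −c·ΔT = −£324.81 billion, contributing k·(−c·ΔT) = (−£324.81 billion) / 0.4168 ≈ −£779.3 billion.
Net ΔY = k(ΔG − c·ΔT) = (−£155.81 billion) / 0.4168 ≈ −£373.8 billion.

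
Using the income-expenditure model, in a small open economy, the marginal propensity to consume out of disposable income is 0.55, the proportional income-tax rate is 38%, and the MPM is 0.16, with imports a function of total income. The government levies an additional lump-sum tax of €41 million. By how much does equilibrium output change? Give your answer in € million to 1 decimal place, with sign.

A lump-sum tax change of +€41 million shifts disposable income by −€41 million; first-round consumption changes by −c × ΔT = −0.55 × (+€41 million) = −€22.55 million.
Expenditure multiplier = 1/(1 − c(1−t) + m) = 1/(1 − 0.55×0.62 + 0.16) = 1/0.819 ≈ 1.221.
The tax multiplier is −c × k ≈ −0.672, so ΔY = k × (−c·ΔT) = (−€22.55 million) / 0.819 ≈ −€27.5 million.

−€27.5 million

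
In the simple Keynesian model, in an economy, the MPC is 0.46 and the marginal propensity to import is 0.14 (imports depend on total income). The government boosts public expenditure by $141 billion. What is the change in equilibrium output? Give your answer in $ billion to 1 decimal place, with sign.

Government-spending multiplier = 1/(1 − c + m) = 1/(1 − 0.46 + 0.14) = 1/0.68 ≈ 1.471.
ΔY = k × ΔG = (+$141 billion) / 0.68 ≈ +$207.4 billion.

+$207.4 billion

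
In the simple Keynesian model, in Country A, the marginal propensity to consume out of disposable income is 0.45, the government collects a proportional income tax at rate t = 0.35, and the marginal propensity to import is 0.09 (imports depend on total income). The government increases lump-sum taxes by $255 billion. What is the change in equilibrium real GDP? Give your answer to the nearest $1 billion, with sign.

−$144 billion

A lump-sum tax change of +$255 billion shifts disposable income by −$255 billion; first-round consumption changes by −c × ΔT = −0.45 × (+$255 billion) = −$114.75 billion.
Expenditure multiplier = 1/(1 − c(1−t) + m) = 1/(1 − 0.45×0.65 + 0.09) = 1/0.7975 ≈ 1.254.
The tax multiplier is −c × k ≈ −0.564, so ΔY = k × (−c·ΔT) = (−$114.75 billion) / 0.7975 ≈ −$144 billion.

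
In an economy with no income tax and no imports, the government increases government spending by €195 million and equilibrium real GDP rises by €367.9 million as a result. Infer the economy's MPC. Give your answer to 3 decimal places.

0.470

Implied spending multiplier k = ΔY/ΔG = 367.9/195 ≈ 1.8867.
Since k = 1/(1 − MPC), MPC = 1 − 1/k = 1 − ΔG/ΔY = 1 − 195/367.9 ≈ 0.470.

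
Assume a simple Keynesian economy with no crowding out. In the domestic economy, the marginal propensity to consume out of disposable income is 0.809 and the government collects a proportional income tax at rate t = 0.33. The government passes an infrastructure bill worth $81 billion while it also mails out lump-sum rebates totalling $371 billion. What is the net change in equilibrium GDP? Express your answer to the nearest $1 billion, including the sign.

Expenditure multiplier = 1/(1 − c(1−t)) = 1/(1 − 0.809×0.67) = 1/0.45797 ≈ 2.184.
ΔG contributes k·ΔG = (+$81 billion) / 0.45797 ≈ +$176.9 billion.
ΔT of −$371 billion changes first-round spending by −c·ΔT = +$300.139 billion, contributing k·(−c·ΔT) = (+$300.139 billion) / 0.45797 ≈ +$655.4 billion.
Net ΔY = k(ΔG − c·ΔT) = (+$381.139 billion) / 0.45797 ≈ +$832 billion.

+$832 billion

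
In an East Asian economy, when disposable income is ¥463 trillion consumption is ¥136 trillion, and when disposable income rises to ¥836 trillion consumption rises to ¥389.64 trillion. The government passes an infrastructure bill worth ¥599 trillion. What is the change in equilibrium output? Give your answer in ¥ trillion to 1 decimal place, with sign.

MPC = ΔC/ΔYd = (389.64 − 136)/(836 − 463) = 253.64/373 = 0.68.
Government-spending multiplier = 1/(1 − MPC) = 1/(1 − 0.68) = 1/0.32 = 3.125.
ΔY = k × ΔG = (+¥599 trillion) / 0.32 ≈ +¥1,871.9 trillion.

+¥1,871.9 trillion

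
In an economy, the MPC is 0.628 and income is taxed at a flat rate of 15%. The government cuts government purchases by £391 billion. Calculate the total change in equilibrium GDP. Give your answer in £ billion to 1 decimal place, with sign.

Expenditure multiplier = 1/(1 − c(1−t)) = 1/(1 − 0.628×0.85) = 1/0.4662 ≈ 2.145.
ΔY = k × ΔG = (−£391 billion) / 0.4662 ≈ −£838.7 billion.

−£838.7 billion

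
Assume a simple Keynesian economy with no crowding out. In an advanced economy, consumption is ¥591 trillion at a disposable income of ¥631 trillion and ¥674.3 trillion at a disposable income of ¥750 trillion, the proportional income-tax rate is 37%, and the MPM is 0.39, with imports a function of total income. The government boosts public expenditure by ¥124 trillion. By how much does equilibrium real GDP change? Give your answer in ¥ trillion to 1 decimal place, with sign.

MPC = ΔC/ΔYd = (674.3 − 591)/(750 − 631) = 83.3/119 = 0.7.
Expenditure multiplier = 1/(1 − c(1−t) + m) = 1/(1 − 0.7×0.63 + 0.39) = 1/0.949 ≈ 1.054.
ΔY = k × ΔG = (+¥124 trillion) / 0.949 ≈ +¥130.7 trillion.

+¥130.7 trillion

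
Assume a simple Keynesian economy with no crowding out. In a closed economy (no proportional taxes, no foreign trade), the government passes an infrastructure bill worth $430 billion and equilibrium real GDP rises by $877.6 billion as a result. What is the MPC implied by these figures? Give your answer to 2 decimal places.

Implied spending multiplier k = ΔY/ΔG = 877.6/430 ≈ 2.0409.
Since k = 1/(1 − MPC), MPC = 1 − 1/k = 1 − ΔG/ΔY = 1 − 430/877.6 ≈ 0.51.

0.51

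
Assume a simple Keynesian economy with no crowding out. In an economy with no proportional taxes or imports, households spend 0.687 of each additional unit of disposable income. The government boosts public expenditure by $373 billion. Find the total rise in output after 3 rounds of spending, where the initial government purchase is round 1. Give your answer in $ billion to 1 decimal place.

Round 1 adds ΔG = $373 billion; each later round is MPC = 0.687 times the previous.
After 3 rounds: 373 + 256.251 + 176.044437 = ΔG·(1 − c^3)/(1 − c) = 373 × (1 − 0.324242703)/0.313 ≈ $805.3 billion.

$805.3 billion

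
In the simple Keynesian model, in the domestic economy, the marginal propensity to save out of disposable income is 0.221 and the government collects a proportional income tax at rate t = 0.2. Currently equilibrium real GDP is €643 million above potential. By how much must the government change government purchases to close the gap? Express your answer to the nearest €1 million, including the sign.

MPC = 1 − MPS = 1 − 0.221 = 0.779.
Spending multiplier = 1/(1 − c(1−t)) = 1/(1 − 0.779×0.8) = 1/0.3768 ≈ 2.654.
Need ΔY = −€643 million, so ΔG = ΔY/k = (−€643 million) × 0.3768 ≈ −€242 million.
The government should cut government purchases by €242 million.

−€242 million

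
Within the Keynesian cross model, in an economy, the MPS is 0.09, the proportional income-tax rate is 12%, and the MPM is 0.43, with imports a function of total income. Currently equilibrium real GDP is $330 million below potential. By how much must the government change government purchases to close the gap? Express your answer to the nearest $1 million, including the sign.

MPC = 1 − MPS = 1 − 0.09 = 0.91.
Spending multiplier = 1/(1 − c(1−t) + m) = 1/(1 − 0.91×0.88 + 0.43) = 1/0.6292 ≈ 1.589.
Need ΔY = +$330 million, so ΔG = ΔY/k = (+$330 million) × 0.6292 ≈ +$208 million.
The government should increase government purchases by $208 million.

+$208 million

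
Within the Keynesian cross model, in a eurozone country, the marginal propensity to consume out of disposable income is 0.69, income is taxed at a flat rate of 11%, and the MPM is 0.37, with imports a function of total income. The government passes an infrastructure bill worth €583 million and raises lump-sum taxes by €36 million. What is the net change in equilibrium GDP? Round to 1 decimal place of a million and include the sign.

Expenditure multiplier = 1/(1 − c(1−t) + m) = 1/(1 − 0.69×0.89 + 0.37) = 1/0.7559 ≈ 1.323.
ΔG contributes k·ΔG = (+€583 million) / 0.7559 ≈ +€771.3 million.
ΔT of +€36 million changes first-round spending by −c·ΔT = −€24.84 million, contributing k·(−c·ΔT) = (−€24.84 million) / 0.7559 ≈ −€32.9 million.
Net ΔY = k(ΔG − c·ΔT) = (+€558.16 million) / 0.7559 ≈ +€738.4 million.

+€738.4 million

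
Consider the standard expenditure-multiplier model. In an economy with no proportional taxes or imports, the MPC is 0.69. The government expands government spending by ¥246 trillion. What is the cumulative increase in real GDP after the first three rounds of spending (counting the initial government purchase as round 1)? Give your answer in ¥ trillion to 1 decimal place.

¥532.9 trillion

Round 1 adds ΔG = ¥246 trillion; each later round is MPC = 0.69 times the previous.
After 3 rounds: 246 + 169.74 + 117.1206 = ΔG·(1 − c^3)/(1 − c) = 246 × (1 − 0.328509)/0.31 ≈ ¥532.9 trillion.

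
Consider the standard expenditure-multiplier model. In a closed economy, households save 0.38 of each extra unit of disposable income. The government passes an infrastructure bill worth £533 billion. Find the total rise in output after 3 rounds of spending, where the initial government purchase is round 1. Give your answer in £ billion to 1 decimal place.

MPC = 1 − MPS = 1 − 0.38 = 0.62.
Round 1 adds ΔG = £533 billion; each later round is MPC = 0.62 times the previous.
After 3 rounds: 533 + 330.46 + 204.8852 = ΔG·(1 − c^3)/(1 − c) = 533 × (1 − 0.238328)/0.38 ≈ £1,068.3 billion.

£1,068.3 billion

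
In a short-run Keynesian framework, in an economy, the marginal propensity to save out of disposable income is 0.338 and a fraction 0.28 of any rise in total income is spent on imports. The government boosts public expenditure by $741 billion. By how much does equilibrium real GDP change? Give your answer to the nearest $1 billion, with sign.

MPC = 1 − MPS = 1 − 0.338 = 0.662.
Expenditure multiplier = 1/(1 − c + m) = 1/(1 − 0.662 + 0.28) = 1/0.618 ≈ 1.618.
ΔY = k × ΔG = (+$741 billion) / 0.618 ≈ +$1,199 billion.

+$1,199 billion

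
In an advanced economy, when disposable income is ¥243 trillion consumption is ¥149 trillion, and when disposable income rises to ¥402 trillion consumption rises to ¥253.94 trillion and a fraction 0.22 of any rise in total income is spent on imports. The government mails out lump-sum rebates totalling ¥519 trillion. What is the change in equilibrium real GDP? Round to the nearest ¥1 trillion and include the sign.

+¥612 trillion

MPC = ΔC/ΔYd = (253.94 − 149)/(402 − 243) = 104.94/159 = 0.66.
A lump-sum tax change of −¥519 trillion shifts disposable income by +¥519 trillion; first-round consumption changes by −c × ΔT = −0.66 × (−¥519 trillion) = +¥342.54 trillion.
Expenditure multiplier = 1/(1 − c + m) = 1/(1 − 0.66 + 0.22) = 1/0.56 ≈ 1.786.
The tax multiplier is −c × k ≈ −1.179, so ΔY = k × (−c·ΔT) = (+¥342.54 trillion) / 0.56 ≈ +¥612 trillion.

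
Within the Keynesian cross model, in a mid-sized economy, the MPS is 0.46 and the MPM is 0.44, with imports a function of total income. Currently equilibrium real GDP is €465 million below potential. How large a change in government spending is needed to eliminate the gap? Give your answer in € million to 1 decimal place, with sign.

MPC = 1 − MPS = 1 − 0.46 = 0.54.
Spending multiplier = 1/(1 − c + m) = 1/(1 − 0.54 + 0.44) = 1/0.9 ≈ 1.111.
Need ΔY = +€465 million, so ΔG = ΔY/k = (+€465 million) × 0.9 = +€418.5 million.
The government should increase government spending by €418.5 million.

+€418.5 million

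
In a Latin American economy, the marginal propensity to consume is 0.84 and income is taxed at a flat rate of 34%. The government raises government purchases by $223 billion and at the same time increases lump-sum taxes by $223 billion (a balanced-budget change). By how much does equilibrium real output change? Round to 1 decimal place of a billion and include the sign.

+$80.1 billion

Expenditure multiplier = 1/(1 − c(1−t)) = 1/(1 − 0.84×0.66) = 1/0.4456 ≈ 2.244.
ΔG contributes k·ΔG = (+$223 billion) / 0.4456 ≈ +$500.4 billion.
ΔT of +$223 billion changes first-round spending by −c·ΔT = −$187.32 billion, contributing k·(−c·ΔT) = (−$187.32 billion) / 0.4456 ≈ −$420.4 billion.
Net ΔY = k(ΔG − c·ΔT) = (+$35.68 billion) / 0.4456 ≈ +$80.1 billion.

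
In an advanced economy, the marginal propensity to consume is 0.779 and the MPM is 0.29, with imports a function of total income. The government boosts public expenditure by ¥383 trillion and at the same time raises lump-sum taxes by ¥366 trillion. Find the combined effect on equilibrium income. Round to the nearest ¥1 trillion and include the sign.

+¥192 trillion

Expenditure multiplier = 1/(1 − c + m) = 1/(1 − 0.779 + 0.29) = 1/0.511 ≈ 1.957.
ΔG contributes k·ΔG = (+¥383 trillion) / 0.511 ≈ +¥749.5 trillion.
ΔT of +¥366 trillion changes first-round spending by −c·ΔT = −¥285.114 trillion, contributing k·(−c·ΔT) = (−¥285.114 trillion) / 0.511 ≈ −¥558 trillion.
Net ΔY = k(ΔG − c·ΔT) = (+¥97.886 trillion) / 0.511 ≈ +¥192 trillion.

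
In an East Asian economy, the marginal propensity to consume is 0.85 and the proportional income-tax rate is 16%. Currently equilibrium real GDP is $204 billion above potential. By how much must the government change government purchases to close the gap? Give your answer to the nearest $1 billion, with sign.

Spending multiplier = 1/(1 − c(1−t)) = 1/(1 − 0.85×0.84) = 1/0.286 ≈ 3.497.
Need ΔY = −$204 billion, so ΔG = ΔY/k = (−$204 billion) × 0.286 ≈ −$58 billion.
The government should cut government purchases by $58 billion.

−$58 billion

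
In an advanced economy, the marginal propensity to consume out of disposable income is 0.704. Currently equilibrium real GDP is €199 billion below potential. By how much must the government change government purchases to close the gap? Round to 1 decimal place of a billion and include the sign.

+€58.9 billion

Spending multiplier = 1/(1 − MPC) = 1/(1 − 0.704) = 1/0.296 ≈ 3.378.
Need ΔY = +€199 billion, so ΔG = ΔY/k = (+€199 billion) × 0.296 ≈ +€58.9 billion.
The government should increase government purchases by €58.9 billion.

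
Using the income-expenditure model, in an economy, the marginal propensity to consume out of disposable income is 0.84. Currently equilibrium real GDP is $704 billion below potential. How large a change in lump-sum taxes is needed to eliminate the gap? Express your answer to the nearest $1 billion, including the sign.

−$134 billion

Spending multiplier = 1/(1 − MPC) = 1/(1 − 0.84) = 1/0.16 = 6.25.
Tax multiplier = −c·k = −0.84/0.16 = −5.25. Need ΔY = +$704 billion, so ΔT = ΔY/(−c·k) = −(+$704 billion) × 0.16 / 0.84 ≈ −$134 billion.
The government should cut lump-sum taxes by $134 billion.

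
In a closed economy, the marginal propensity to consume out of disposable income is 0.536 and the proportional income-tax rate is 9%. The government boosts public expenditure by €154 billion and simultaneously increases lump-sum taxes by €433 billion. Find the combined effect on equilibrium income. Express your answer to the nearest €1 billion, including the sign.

Expenditure multiplier = 1/(1 − c(1−t)) = 1/(1 − 0.536×0.91) = 1/0.51224 ≈ 1.952.
ΔG contributes k·ΔG = (+€154 billion) / 0.51224 ≈ +€300.6 billion.
ΔT of +€433 billion changes first-round spending by −c·ΔT = −€232.088 billion, contributing k·(−c·ΔT) = (−€232.088 billion) / 0.51224 ≈ −€453.1 billion.
Net ΔY = k(ΔG − c·ΔT) = (−€78.088 billion) / 0.51224 ≈ −€152 billion.

−€152 billion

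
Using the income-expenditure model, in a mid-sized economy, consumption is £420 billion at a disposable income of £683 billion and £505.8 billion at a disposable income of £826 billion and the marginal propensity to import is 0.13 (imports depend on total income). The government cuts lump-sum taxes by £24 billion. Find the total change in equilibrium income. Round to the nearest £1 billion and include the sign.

+£27 billion

MPC = ΔC/ΔYd = (505.8 − 420)/(826 − 683) = 85.8/143 = 0.6.
A lump-sum tax change of −£24 billion shifts disposable income by +£24 billion; first-round consumption changes by −c × ΔT = −0.6 × (−£24 billion) = +£14.4 billion.
Expenditure multiplier = 1/(1 − c + m) = 1/(1 − 0.6 + 0.13) = 1/0.53 ≈ 1.887.
The tax multiplier is −c × k ≈ −1.132, so ΔY = k × (−c·ΔT) = (+£14.4 billion) / 0.53 ≈ +£27 billion.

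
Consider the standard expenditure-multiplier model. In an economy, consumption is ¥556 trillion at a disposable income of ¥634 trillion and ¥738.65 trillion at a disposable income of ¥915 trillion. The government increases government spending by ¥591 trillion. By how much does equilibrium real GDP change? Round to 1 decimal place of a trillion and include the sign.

+¥1,688.6 trillion

MPC = ΔC/ΔYd = (738.65 − 556)/(915 − 634) = 182.65/281 = 0.65.
Expenditure multiplier = 1/(1 − MPC) = 1/(1 − 0.65) = 1/0.35 ≈ 2.857.
ΔY = k × ΔG = (+¥591 trillion) / 0.35 ≈ +¥1,688.6 trillion.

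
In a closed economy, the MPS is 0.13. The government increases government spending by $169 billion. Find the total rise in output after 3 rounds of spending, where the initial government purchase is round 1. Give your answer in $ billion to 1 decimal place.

MPC = 1 − MPS = 1 − 0.13 = 0.87.
Round 1 adds ΔG = $169 billion; each later round is MPC = 0.87 times the previous.
After 3 rounds: 169 + 147.03 + 127.9161 = ΔG·(1 − c^3)/(1 − c) = 169 × (1 − 0.658503)/0.13 ≈ $443.9 billion.

$443.9 billion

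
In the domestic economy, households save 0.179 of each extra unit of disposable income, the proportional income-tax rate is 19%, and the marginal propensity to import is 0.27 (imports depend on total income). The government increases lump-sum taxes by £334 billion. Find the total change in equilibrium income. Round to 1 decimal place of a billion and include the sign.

−£453.3 billion

MPC = 1 − MPS = 1 − 0.179 = 0.821.
A lump-sum tax change of +£334 billion shifts disposable income by −£334 billion; first-round consumption changes by −c × ΔT = −0.821 × (+£334 billion) = −£274.214 billion.
Expenditure multiplier = 1/(1 − c(1−t) + m) = 1/(1 − 0.821×0.81 + 0.27) = 1/0.60499 ≈ 1.653.
The tax multiplier is −c × k ≈ −1.357, so ΔY = k × (−c·ΔT) = (−£274.214 billion) / 0.60499 ≈ −£453.3 billion.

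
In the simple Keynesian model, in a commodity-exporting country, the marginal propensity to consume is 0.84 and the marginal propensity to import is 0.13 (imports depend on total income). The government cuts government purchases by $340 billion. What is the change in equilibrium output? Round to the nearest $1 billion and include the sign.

−$1,172 billion

Government-spending multiplier = 1/(1 − c + m) = 1/(1 − 0.84 + 0.13) = 1/0.29 ≈ 3.448.
ΔY = k × ΔG = (−$340 billion) / 0.29 ≈ −$1,172 billion.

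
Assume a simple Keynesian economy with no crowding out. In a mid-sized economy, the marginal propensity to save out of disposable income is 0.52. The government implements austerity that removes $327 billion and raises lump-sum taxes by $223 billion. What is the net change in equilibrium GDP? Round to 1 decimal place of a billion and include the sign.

MPC = 1 − MPS = 1 − 0.52 = 0.48.
Expenditure multiplier = 1/(1 − MPC) = 1/(1 − 0.48) = 1/0.52 ≈ 1.923.
ΔG contributes k·ΔG = (−$327 billion) / 0.52 ≈ −$628.8 billion.
ΔT of +$223 billion changes first-round spending by −c·ΔT = −$107.04 billion, contributing k·(−c·ΔT) = (−$107.04 billion) / 0.52 ≈ −$205.8 billion.
Net ΔY = k(ΔG − c·ΔT) = (−$434.04 billion) / 0.52 ≈ −$834.7 billion.

−$834.7 billion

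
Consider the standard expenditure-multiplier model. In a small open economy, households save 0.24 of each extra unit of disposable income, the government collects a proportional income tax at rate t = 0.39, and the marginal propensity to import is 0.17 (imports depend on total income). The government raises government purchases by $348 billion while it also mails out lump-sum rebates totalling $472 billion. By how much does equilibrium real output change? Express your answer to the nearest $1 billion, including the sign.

MPC = 1 − MPS = 1 − 0.24 = 0.76.
Expenditure multiplier = 1/(1 − c(1−t) + m) = 1/(1 − 0.76×0.61 + 0.17) = 1/0.7064 ≈ 1.416.
ΔG contributes k·ΔG = (+$348 billion) / 0.7064 ≈ +$492.6 billion.
ΔT of −$472 billion changes first-round spending by −c·ΔT = +$358.72 billion, contributing k·(−c·ΔT) = (+$358.72 billion) / 0.7064 ≈ +$507.8 billion.
Net ΔY = k(ΔG − c·ΔT) = (+$706.72 billion) / 0.7064 ≈ +$1,000 billion.

+$1,000 billion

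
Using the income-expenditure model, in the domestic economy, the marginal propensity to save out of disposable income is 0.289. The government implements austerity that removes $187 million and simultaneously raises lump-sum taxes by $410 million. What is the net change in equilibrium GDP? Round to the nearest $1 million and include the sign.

−$1,656 million

MPC = 1 − MPS = 1 − 0.289 = 0.711.
Expenditure multiplier = 1/(1 − MPC) = 1/(1 − 0.711) = 1/0.289 ≈ 3.46.
ΔG contributes k·ΔG = (−$187 million) / 0.289 ≈ −$647.1 million.
ΔT of +$410 million changes first-round spending by −c·ΔT = −$291.51 million, contributing k·(−c·ΔT) = (−$291.51 million) / 0.289 ≈ −$1,008.7 million.
Net ΔY = k(ΔG − c·ΔT) = (−$478.51 million) / 0.289 ≈ −$1,656 million.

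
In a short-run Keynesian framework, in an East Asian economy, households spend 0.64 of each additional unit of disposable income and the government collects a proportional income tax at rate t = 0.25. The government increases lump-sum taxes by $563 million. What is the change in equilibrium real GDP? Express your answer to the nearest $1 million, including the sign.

−$693 million

A lump-sum tax change of +$563 million shifts disposable income by −$563 million; first-round consumption changes by −c × ΔT = −0.64 × (+$563 million) = −$360.32 million.
Expenditure multiplier = 1/(1 − c(1−t)) = 1/(1 − 0.64×0.75) = 1/0.52 ≈ 1.923.
The tax multiplier is −c × k ≈ −1.231, so ΔY = k × (−c·ΔT) = (−$360.32 million) / 0.52 ≈ −$693 million.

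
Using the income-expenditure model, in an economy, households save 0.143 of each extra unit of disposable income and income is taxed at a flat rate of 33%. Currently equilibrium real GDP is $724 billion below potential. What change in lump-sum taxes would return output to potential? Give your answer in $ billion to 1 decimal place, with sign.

−$359.7 billion

MPC = 1 − MPS = 1 − 0.143 = 0.857.
Spending multiplier = 1/(1 − c(1−t)) = 1/(1 − 0.857×0.67) = 1/0.42581 ≈ 2.348.
Tax multiplier = −c·k = −0.857/0.42581 ≈ −2.013. Need ΔY = +$724 billion, so ΔT = ΔY/(−c·k) = −(+$724 billion) × 0.42581 / 0.857 ≈ −$359.7 billion.
The government should cut lump-sum taxes by $359.7 billion.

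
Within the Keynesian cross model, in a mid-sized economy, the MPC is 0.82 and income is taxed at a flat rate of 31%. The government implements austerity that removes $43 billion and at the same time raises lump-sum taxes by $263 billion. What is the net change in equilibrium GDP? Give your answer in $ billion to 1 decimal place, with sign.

−$595.7 billion

Expenditure multiplier = 1/(1 − c(1−t)) = 1/(1 − 0.82×0.69) = 1/0.4342 ≈ 2.303.
ΔG contributes k·ΔG = (−$43 billion) / 0.4342 ≈ −$99 billion.
ΔT of +$263 billion changes first-round spending by −c·ΔT = −$215.66 billion, contributing k·(−c·ΔT) = (−$215.66 billion) / 0.4342 ≈ −$496.7 billion.
Net ΔY = k(ΔG − c·ΔT) = (−$258.66 billion) / 0.4342 ≈ −$595.7 billion.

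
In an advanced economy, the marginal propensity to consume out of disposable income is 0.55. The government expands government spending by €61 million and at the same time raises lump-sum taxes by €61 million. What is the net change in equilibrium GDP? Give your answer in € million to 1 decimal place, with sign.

+€61.0 million

Expenditure multiplier = 1/(1 − MPC) = 1/(1 − 0.55) = 1/0.45 ≈ 2.222.
ΔG contributes k·ΔG = (+€61 million) / 0.45 ≈ +€135.6 million.
ΔT of +€61 million changes first-round spending by −c·ΔT = −€33.55 million, contributing k·(−c·ΔT) = (−€33.55 million) / 0.45 ≈ −€74.6 million.
With ΔG = ΔT and no other leakages, the balanced-budget multiplier is 1, so ΔY = ΔG = +€61 million.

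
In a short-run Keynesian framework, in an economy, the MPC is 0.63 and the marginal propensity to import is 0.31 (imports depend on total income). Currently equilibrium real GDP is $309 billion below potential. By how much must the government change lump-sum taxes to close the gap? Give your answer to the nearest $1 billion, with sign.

−$334 billion

Spending multiplier = 1/(1 − c + m) = 1/(1 − 0.63 + 0.31) = 1/0.68 ≈ 1.471.
Tax multiplier = −c·k = −0.63/0.68 ≈ −0.926. Need ΔY = +$309 billion, so ΔT = ΔY/(−c·k) = −(+$309 billion) × 0.68 / 0.63 ≈ −$334 billion.
The government should cut lump-sum taxes by $334 billion.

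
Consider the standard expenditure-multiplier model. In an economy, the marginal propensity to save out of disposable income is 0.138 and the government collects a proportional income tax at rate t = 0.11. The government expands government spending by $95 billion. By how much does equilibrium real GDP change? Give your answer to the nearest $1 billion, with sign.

MPC = 1 − MPS = 1 − 0.138 = 0.862.
Expenditure multiplier = 1/(1 − c(1−t)) = 1/(1 − 0.862×0.89) = 1/0.23282 ≈ 4.295.
ΔY = k × ΔG = (+$95 billion) / 0.23282 ≈ +$408 billion.

+$408 billion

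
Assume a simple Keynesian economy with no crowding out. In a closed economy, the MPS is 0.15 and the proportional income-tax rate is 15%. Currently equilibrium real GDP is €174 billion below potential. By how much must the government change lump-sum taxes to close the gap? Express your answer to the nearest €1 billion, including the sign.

MPC = 1 − MPS = 1 − 0.15 = 0.85.
Spending multiplier = 1/(1 − c(1−t)) = 1/(1 − 0.85×0.85) = 1/0.2775 ≈ 3.604.
Tax multiplier = −c·k = −0.85/0.2775 ≈ −3.063. Need ΔY = +€174 billion, so ΔT = ΔY/(−c·k) = −(+€174 billion) × 0.2775 / 0.85 ≈ −€57 billion.
The government should cut lump-sum taxes by €57 billion.

−€57 billion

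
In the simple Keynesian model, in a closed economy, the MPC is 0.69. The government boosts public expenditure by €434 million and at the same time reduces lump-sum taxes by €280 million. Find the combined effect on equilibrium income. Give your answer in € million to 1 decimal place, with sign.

+€2,023.2 million

Expenditure multiplier = 1/(1 − MPC) = 1/(1 − 0.69) = 1/0.31 ≈ 3.226.
ΔG contributes k·ΔG = (+€434 million) / 0.31 = +€1,400 million.
ΔT of −€280 million changes first-round spending by −c·ΔT = +€193.2 million, contributing k·(−c·ΔT) = (+€193.2 million) / 0.31 ≈ +€623.2 million.
Net ΔY = k(ΔG − c·ΔT) = (+€627.2 million) / 0.31 ≈ +€2,023.2 million.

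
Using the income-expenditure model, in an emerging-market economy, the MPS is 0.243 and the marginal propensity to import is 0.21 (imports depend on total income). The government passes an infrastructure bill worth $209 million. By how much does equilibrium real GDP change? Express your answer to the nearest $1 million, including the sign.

MPC = 1 − MPS = 1 − 0.243 = 0.757.
Spending multiplier = 1/(1 − c + m) = 1/(1 − 0.757 + 0.21) = 1/0.453 ≈ 2.208.
ΔY = k × ΔG = (+$209 million) / 0.453 ≈ +$461 million.

+$461 million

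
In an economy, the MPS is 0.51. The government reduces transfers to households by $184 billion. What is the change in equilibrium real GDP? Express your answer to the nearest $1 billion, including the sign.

−$177 billion

MPC = 1 − MPS = 1 − 0.51 = 0.49.
The transfer change shifts disposable income by −$184 billion, so first-round consumption changes by c·ΔTR = 0.49 × (−$184 billion) = −$90.16 billion.
Expenditure multiplier = 1/(1 − MPC) = 1/(1 − 0.49) = 1/0.51 ≈ 1.961.
The transfer multiplier is c × k ≈ 0.961, so ΔY = k × (c·ΔTR) = (−$90.16 billion) / 0.51 ≈ −$177 billion.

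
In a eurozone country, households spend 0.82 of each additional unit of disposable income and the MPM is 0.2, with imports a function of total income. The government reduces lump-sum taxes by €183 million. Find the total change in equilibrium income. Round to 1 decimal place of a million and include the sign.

A lump-sum tax change of −€183 million shifts disposable income by +€183 million; first-round consumption changes by −c × ΔT = −0.82 × (−€183 million) = +€150.06 million.
Expenditure multiplier = 1/(1 − c + m) = 1/(1 − 0.82 + 0.2) = 1/0.38 ≈ 2.632.
The tax multiplier is −c × k ≈ −2.158, so ΔY = k × (−c·ΔT) = (+€150.06 million) / 0.38 ≈ +€394.9 million.

+€394.9 million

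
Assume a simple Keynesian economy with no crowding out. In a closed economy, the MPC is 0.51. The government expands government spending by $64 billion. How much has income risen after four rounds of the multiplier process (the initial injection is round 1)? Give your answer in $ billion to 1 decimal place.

$121.8 billion

Round 1 adds ΔG = $64 billion; each later round is MPC = 0.51 times the previous.
After 4 rounds: 64 + 32.64 + 16.6464 + 8.489664 = ΔG·(1 − c^4)/(1 − c) = 64 × (1 − 0.06765201)/0.49 ≈ $121.8 billion.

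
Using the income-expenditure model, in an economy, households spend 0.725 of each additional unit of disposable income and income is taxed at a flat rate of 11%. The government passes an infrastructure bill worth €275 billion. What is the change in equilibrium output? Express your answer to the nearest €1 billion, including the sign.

Government-spending multiplier = 1/(1 − c(1−t)) = 1/(1 − 0.725×0.89) = 1/0.35475 ≈ 2.819.
ΔY = k × ΔG = (+€275 billion) / 0.35475 ≈ +€775 billion.

+€775 billion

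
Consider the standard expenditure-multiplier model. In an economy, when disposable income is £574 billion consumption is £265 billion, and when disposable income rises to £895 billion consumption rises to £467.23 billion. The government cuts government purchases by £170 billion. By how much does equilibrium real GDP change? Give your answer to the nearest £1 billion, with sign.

−£459 billion

MPC = ΔC/ΔYd = (467.23 − 265)/(895 − 574) = 202.23/321 = 0.63.
Government-spending multiplier = 1/(1 − MPC) = 1/(1 − 0.63) = 1/0.37 ≈ 2.703.
ΔY = k × ΔG = (−£170 billion) / 0.37 ≈ −£459 billion.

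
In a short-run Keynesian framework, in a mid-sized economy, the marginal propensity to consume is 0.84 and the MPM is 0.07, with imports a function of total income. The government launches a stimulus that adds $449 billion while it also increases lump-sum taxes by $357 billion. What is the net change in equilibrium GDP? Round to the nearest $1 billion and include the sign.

+$648 billion

Expenditure multiplier = 1/(1 − c + m) = 1/(1 − 0.84 + 0.07) = 1/0.23 ≈ 4.348.
ΔG contributes k·ΔG = (+$449 billion) / 0.23 ≈ +$1,952.2 billion.
ΔT of +$357 billion changes first-round spending by −c·ΔT = −$299.88 billion, contributing k·(−c·ΔT) = (−$299.88 billion) / 0.23 ≈ −$1,303.8 billion.
Net ΔY = k(ΔG − c·ΔT) = (+$149.12 billion) / 0.23 ≈ +$648 billion.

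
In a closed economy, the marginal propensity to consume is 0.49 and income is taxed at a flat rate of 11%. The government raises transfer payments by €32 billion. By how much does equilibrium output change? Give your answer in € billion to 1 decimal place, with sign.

The transfer change shifts disposable income by +€32 billion, so first-round consumption changes by c·ΔTR = 0.49 × (+€32 billion) = +€15.68 billion.
Expenditure multiplier = 1/(1 − c(1−t)) = 1/(1 − 0.49×0.89) = 1/0.5639 ≈ 1.773.
The transfer multiplier is c × k ≈ 0.869, so ΔY = k × (c·ΔTR) = (+€15.68 billion) / 0.5639 ≈ +€27.8 billion.

+€27.8 billion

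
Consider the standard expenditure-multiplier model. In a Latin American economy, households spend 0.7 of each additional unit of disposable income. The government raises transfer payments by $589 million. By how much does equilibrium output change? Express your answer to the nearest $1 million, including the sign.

+$1,374 million

The transfer change shifts disposable income by +$589 million, so first-round consumption changes by c·ΔTR = 0.7 × (+$589 million) = +$412.3 million.
Expenditure multiplier = 1/(1 − MPC) = 1/(1 − 0.7) = 1/0.3 ≈ 3.333.
The transfer multiplier is c × k ≈ 2.333, so ΔY = k × (c·ΔTR) = (+$412.3 million) / 0.3 ≈ +$1,374 million.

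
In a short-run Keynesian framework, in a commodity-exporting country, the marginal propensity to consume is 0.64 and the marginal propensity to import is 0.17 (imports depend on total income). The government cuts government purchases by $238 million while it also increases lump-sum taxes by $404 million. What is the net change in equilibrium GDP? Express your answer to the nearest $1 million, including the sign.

−$937 million

Expenditure multiplier = 1/(1 − c + m) = 1/(1 − 0.64 + 0.17) = 1/0.53 ≈ 1.887.
ΔG contributes k·ΔG = (−$238 million) / 0.53 ≈ −$449.1 million.
ΔT of +$404 million changes first-round spending by −c·ΔT = −$258.56 million, contributing k·(−c·ΔT) = (−$258.56 million) / 0.53 ≈ −$487.8 million.
Net ΔY = k(ΔG − c·ΔT) = (−$496.56 million) / 0.53 ≈ −$937 million.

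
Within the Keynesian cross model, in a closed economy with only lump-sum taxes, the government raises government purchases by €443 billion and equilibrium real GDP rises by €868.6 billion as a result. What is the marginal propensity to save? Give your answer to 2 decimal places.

Implied spending multiplier k = ΔY/ΔG = 868.6/443 ≈ 1.9607.
Since k = 1/(1 − MPC), MPC = 1 − 1/k = 1 − ΔG/ΔY = 1 − 443/868.6 ≈ 0.49.
MPS = 1 − MPC = 0.51.

0.51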